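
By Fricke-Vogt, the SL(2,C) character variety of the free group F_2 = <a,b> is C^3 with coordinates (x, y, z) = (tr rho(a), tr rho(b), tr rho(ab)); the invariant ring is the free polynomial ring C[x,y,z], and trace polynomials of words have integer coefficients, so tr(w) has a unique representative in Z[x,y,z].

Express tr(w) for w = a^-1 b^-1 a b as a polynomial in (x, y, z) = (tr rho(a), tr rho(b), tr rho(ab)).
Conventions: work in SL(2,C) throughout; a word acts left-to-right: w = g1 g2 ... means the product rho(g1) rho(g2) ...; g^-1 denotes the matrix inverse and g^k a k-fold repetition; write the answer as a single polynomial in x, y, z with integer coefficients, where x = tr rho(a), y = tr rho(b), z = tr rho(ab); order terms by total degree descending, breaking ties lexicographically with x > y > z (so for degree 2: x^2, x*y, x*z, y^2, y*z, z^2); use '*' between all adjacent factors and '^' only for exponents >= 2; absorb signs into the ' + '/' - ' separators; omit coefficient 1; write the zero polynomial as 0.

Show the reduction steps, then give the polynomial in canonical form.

-x*y*z + x^2 + y^2 + z^2 - 2

next, trace(b a b) = trace(b)*trace(a b) - trace(a) = y*z - x
trace(b a b a) = trace(b a)*trace(b a) - trace(1)   [split at repeated b] = z^2 - 2
and trace(a b a^-1 b) = trace(b a b)*trace(a) - trace(b a b a) = x*y*z - x^2 - z^2 + 2
next, trace(a^-1 b^-1 a b) = trace(a b a^-1)*trace(b) - trace(a b a^-1 b) = -x*y*z + x^2 + y^2 + z^2 - 2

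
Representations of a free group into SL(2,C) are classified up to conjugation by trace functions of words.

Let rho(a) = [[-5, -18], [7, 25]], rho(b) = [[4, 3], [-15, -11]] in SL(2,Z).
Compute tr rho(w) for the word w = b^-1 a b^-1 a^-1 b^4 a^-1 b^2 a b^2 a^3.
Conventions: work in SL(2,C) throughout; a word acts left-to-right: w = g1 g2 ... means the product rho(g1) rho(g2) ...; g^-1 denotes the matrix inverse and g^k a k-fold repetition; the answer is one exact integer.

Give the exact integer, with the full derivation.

rho(b^-1) = [[-11, -3], [15, 4]]
... * rho(a) = [[-5, -18], [7, 25]]  ->  [[34, 123], [-47, -170]]
... * rho(b^-1) = [[-11, -3], [15, 4]]  ->  [[1471, 390], [-2033, -539]]
... * rho(a^-1) = [[25, 18], [-7, -5]]  ->  [[34045, 24528], [-47052, -33899]]
... * rho(b) = [[4, 3], [-15, -11]]  ->  [[-231740, -167673], [320277, 231733]]
... * rho(b) = [[4, 3], [-15, -11]]  ->  [[1588135, 1149183], [-2194887, -1588232]]
... * rho(b) = [[4, 3], [-15, -11]]  ->  [[-10885205, -7876608], [15043932, 10885891]]
... * rho(b) = [[4, 3], [-15, -11]]  ->  [[74608300, 53987073], [-103112637, -74613005]]
... * rho(a^-1) = [[25, 18], [-7, -5]]  ->  [[1487297989, 1073014035], [-2055524890, -1482962441]]
... * rho(b) = [[4, 3], [-15, -11]]  ->  [[-10146018569, -7341260418], [14022337055, 10146012181]]
... * rho(b) = [[4, 3], [-15, -11]]  ->  [[69534831994, 50315808891], [-96100834495, -69539122826]]
... * rho(a) = [[-5, -18], [7, 25]]  ->  [[4536502267, 6268246383], [-6269687307, -8663049740]]
... * rho(b) = [[4, 3], [-15, -11]]  ->  [[-75877686677, -55341203412], [104866996872, 76484485219]]
... * rho(b) = [[4, 3], [-15, -11]]  ->  [[526607304472, 381120177501], [-727799290797, -526728346793]]
... * rho(a) = [[-5, -18], [7, 25]]  ->  [[34804720147, 49072957029], [-48101973566, -67821435479]]
... * rho(a) = [[-5, -18], [7, 25]]  ->  [[169487098468, 600338963079], [-234240180523, -829700362787]]
... * rho(a) = [[-5, -18], [7, 25]]  ->  [[3354937249213, 11957706304551], [-4636701636894, -16526185820261]]
tr = 3354937249213 + -16526185820261 = -13171248571048

-13171248571048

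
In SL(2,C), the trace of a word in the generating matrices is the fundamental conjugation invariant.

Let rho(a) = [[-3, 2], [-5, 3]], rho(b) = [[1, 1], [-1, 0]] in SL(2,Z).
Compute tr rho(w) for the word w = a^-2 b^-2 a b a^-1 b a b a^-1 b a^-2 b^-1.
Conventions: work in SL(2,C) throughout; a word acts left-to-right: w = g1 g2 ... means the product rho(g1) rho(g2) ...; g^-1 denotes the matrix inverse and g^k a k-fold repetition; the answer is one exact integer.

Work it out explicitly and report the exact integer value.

-9602

rho(a^-1) = [[3, -2], [5, -3]]
... * rho(a^-1) = [[3, -2], [5, -3]]  ->  [[-1, 0], [0, -1]]
... * rho(b^-1) = [[0, -1], [1, 1]]  ->  [[0, 1], [-1, -1]]
... * rho(b^-1) = [[0, -1], [1, 1]]  ->  [[1, 1], [-1, 0]]
... * rho(a) = [[-3, 2], [-5, 3]]  ->  [[-8, 5], [3, -2]]
... * rho(b) = [[1, 1], [-1, 0]]  ->  [[-13, -8], [5, 3]]
... * rho(a^-1) = [[3, -2], [5, -3]]  ->  [[-79, 50], [30, -19]]
... * rho(b) = [[1, 1], [-1, 0]]  ->  [[-129, -79], [49, 30]]
... * rho(a) = [[-3, 2], [-5, 3]]  ->  [[782, -495], [-297, 188]]
... * rho(b) = [[1, 1], [-1, 0]]  ->  [[1277, 782], [-485, -297]]
... * rho(a^-1) = [[3, -2], [5, -3]]  ->  [[7741, -4900], [-2940, 1861]]
... * rho(b) = [[1, 1], [-1, 0]]  ->  [[12641, 7741], [-4801, -2940]]
... * rho(a^-1) = [[3, -2], [5, -3]]  ->  [[76628, -48505], [-29103, 18422]]
... * rho(a^-1) = [[3, -2], [5, -3]]  ->  [[-12641, -7741], [4801, 2940]]
... * rho(b^-1) = [[0, -1], [1, 1]]  ->  [[-7741, 4900], [2940, -1861]]
tr = -7741 + -1861 = -9602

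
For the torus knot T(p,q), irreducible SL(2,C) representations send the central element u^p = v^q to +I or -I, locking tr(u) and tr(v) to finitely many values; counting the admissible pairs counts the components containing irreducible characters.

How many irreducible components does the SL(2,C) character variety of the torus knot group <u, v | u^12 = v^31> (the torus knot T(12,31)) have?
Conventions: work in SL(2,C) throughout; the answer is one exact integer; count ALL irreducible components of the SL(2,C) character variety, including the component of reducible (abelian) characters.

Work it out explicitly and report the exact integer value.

In the torus knot group T(12,31), u^12 = v^31 is central, so an irreducible representation sends it to +I or -I (Schur).
So on each irreducible component the traces are pinned: tr(u) = 2*cos(pi*alpha/12) with 1 <= alpha <= 11, tr(v) = 2*cos(pi*beta/31) with 1 <= beta <= 30.
u^12 = (-1)^alpha I and v^31 = (-1)^beta I must agree, so alpha and beta have equal parity.
count pairs: odd alpha (6 choices) x odd beta (15), plus even alpha (5) x even beta (15): 6*15 + 5*15 = 165.
That is 165 components of irreducible characters, and with the reducible (abelian) component the total is 166.

166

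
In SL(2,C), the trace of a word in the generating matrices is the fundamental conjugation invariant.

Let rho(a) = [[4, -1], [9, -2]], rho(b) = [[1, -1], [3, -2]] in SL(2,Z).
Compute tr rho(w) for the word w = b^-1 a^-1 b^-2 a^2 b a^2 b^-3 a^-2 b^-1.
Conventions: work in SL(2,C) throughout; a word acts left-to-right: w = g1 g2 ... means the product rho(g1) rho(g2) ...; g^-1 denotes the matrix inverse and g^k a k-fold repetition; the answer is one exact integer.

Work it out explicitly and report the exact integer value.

rho(b^-1) = [[-2, 1], [-3, 1]]
... * rho(a^-1) = [[-2, 1], [-9, 4]]  ->  [[-5, 2], [-3, 1]]
... * rho(b^-1) = [[-2, 1], [-3, 1]]  ->  [[4, -3], [3, -2]]
... * rho(b^-1) = [[-2, 1], [-3, 1]]  ->  [[1, 1], [0, 1]]
... * rho(a) = [[4, -1], [9, -2]]  ->  [[13, -3], [9, -2]]
... * rho(a) = [[4, -1], [9, -2]]  ->  [[25, -7], [18, -5]]
... * rho(b) = [[1, -1], [3, -2]]  ->  [[4, -11], [3, -8]]
... * rho(a) = [[4, -1], [9, -2]]  ->  [[-83, 18], [-60, 13]]
... * rho(a) = [[4, -1], [9, -2]]  ->  [[-170, 47], [-123, 34]]
... * rho(b^-1) = [[-2, 1], [-3, 1]]  ->  [[199, -123], [144, -89]]
... * rho(b^-1) = [[-2, 1], [-3, 1]]  ->  [[-29, 76], [-21, 55]]
... * rho(b^-1) = [[-2, 1], [-3, 1]]  ->  [[-170, 47], [-123, 34]]
... * rho(a^-1) = [[-2, 1], [-9, 4]]  ->  [[-83, 18], [-60, 13]]
... * rho(a^-1) = [[-2, 1], [-9, 4]]  ->  [[4, -11], [3, -8]]
... * rho(b^-1) = [[-2, 1], [-3, 1]]  ->  [[25, -7], [18, -5]]
tr = 25 + -5 = 20

20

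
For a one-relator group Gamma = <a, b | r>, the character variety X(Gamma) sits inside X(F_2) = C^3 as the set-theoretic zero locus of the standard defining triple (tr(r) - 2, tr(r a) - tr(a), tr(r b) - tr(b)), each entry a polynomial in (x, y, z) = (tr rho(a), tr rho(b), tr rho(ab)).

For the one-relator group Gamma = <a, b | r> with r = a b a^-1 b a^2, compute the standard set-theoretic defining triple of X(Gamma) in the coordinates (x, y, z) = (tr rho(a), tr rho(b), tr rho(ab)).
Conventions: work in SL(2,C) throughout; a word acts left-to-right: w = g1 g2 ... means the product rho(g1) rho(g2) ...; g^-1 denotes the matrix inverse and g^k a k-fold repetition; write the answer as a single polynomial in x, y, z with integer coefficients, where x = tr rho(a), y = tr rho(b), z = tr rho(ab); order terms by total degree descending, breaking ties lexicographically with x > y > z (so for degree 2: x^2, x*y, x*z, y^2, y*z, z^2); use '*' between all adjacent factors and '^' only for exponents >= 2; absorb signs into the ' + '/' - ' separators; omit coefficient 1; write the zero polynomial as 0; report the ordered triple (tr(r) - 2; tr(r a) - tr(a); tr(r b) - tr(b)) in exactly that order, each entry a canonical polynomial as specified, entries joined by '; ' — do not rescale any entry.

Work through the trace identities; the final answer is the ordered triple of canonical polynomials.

x^3*y*z - x^4 - x^2*y^2 - x^2*z^2 + 4*x^2 + z^2 - 4; x^4*y*z - x^5 - x^3*y^2 - x^3*z^2 - x^2*y*z + 5*x^3 + x*y^2 + 2*x*z^2 - y*z - 6*x; x^2*y*z^2 - x^3*z - x*y^2*z - x*z^3 + y*z^2 + 3*x*z - 2*y

tr(b^2 a) = tr(b) * tr(a b) - tr(a)  (reduce the b square) = y*z - x
tr(b^2) = tr(b) * tr(b) - tr(1)  (reduce the b square) = y^2 - 2
apply: tr(b^2 a^2) = tr(a) * tr(b^2 a) - tr(b^2)  (reduce the a square) = x*y*z - x^2 - y^2 + 2
tr(b a^3 b) = tr(a) * tr(b^2 a^2) - tr(b^2 a)  (reduce the a square) = x^2*y*z - x^3 - x*y^2 - y*z + 3*x
apply: tr(b a b a) = tr(a b) * tr(a b) - tr(1)  (split on a) = z^2 - 2
use: tr(a b a b a) = tr(a) * tr(b a b a) - tr(b a b)  (reduce the a square) = x*z^2 - y*z - x
apply: tr(b a^3 b a) = tr(a) * tr(a b a b a) - tr(a b a b)  (reduce the a square) = x^2*z^2 - x*y*z - x^2 - z^2 + 2
tr(a b a^-1 b a^2) = tr(b a^3 b) * tr(a) - tr(b a^3 b a)  (eliminate a^-1) = x^3*y*z - x^4 - x^2*y^2 - x^2*z^2 + 4*x^2 + z^2 - 2
tr(b a^4 b) = tr(a) * tr(b^2 a^3) - tr(b^2 a^2)  (reduce the a square) = x^3*y*z - x^4 - x^2*y^2 - 2*x*y*z + 4*x^2 + y^2 - 2
apply: tr(b a^4 b a) = tr(a) * tr(a b a b a^2) - tr(a b a b a)  (reduce the a square) = x^3*z^2 - x^2*y*z - x^3 - 2*x*z^2 + y*z + 3*x
use: tr(a b a^-1 b a^3) = tr(b a^4 b) * tr(a) - tr(b a^4 b a)  (eliminate a^-1) = x^4*y*z - x^5 - x^3*y^2 - x^3*z^2 - x^2*y*z + 5*x^3 + x*y^2 + 2*x*z^2 - y*z - 5*x
tr(a b a) = tr(a) * tr(b a) - tr(b) = x*z - y
apply: tr(a^2 b a) = tr(a) * tr(a b a) - tr(a b) = x^2*z - x*y - z
apply: tr(b a^2 b a b) = tr(b) * tr(a^2 b a b) - tr(a^2 b a) = x*y*z^2 - x^2*z - y^2*z + z
tr(b a b a b a) = tr(b a) * tr(b a b a) - tr(b^-1 a^-1) = z^3 - 3*z
tr(b a b a b) = tr(b) * tr(a b a b) - tr(a b a) = y*z^2 - x*z - y
use: tr(b a^2 b a b a) = tr(a) * tr(b a b a b a) - tr(b a b a b) = x*z^3 - y*z^2 - 2*x*z + y
tr(a b a^-1 b a^2 b) = tr(b a^2 b a b) * tr(a) - tr(b a^2 b a b a) = x^2*y*z^2 - x^3*z - x*y^2*z - x*z^3 + y*z^2 + 3*x*z - y
assemble the triple (tr(r) - 2; tr(r a) - x; tr(r b) - y)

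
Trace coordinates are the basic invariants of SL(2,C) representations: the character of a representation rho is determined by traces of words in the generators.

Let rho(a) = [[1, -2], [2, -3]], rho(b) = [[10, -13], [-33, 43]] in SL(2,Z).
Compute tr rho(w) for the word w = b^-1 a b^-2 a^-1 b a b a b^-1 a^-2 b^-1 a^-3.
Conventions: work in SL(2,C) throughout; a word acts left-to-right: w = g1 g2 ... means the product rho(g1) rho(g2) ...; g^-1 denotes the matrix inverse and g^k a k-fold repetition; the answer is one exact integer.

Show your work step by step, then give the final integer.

-1049686820102

rho(b^-1) = [[43, 13], [33, 10]]
... * rho(a) = [[1, -2], [2, -3]]  ->  [[69, -125], [53, -96]]
... * rho(b^-1) = [[43, 13], [33, 10]]  ->  [[-1158, -353], [-889, -271]]
... * rho(b^-1) = [[43, 13], [33, 10]]  ->  [[-61443, -18584], [-47170, -14267]]
... * rho(a^-1) = [[-3, 2], [-2, 1]]  ->  [[221497, -141470], [170044, -108607]]
... * rho(b) = [[10, -13], [-33, 43]]  ->  [[6883480, -8962671], [5284471, -6880673]]
... * rho(a) = [[1, -2], [2, -3]]  ->  [[-11041862, 13121053], [-8476875, 10073077]]
... * rho(b) = [[10, -13], [-33, 43]]  ->  [[-543413369, 707749485], [-417180291, 543341686]]
... * rho(a) = [[1, -2], [2, -3]]  ->  [[872085601, -1036421717], [669503081, -795664476]]
... * rho(b^-1) = [[43, 13], [33, 10]]  ->  [[3297764182, 972895643], [2531704775, 746895293]]
... * rho(a^-1) = [[-3, 2], [-2, 1]]  ->  [[-11839083832, 7568424007], [-9088904911, 5810304843]]
... * rho(a^-1) = [[-3, 2], [-2, 1]]  ->  [[20380403482, -16109743657], [15646105047, -12367504979]]
... * rho(b^-1) = [[43, 13], [33, 10]]  ->  [[344735809045, 103847808696], [264654852714, 79724315821]]
... * rho(a^-1) = [[-3, 2], [-2, 1]]  ->  [[-1241903044527, 793319426786], [-953413189784, 609034021249]]
... * rho(a^-1) = [[-3, 2], [-2, 1]]  ->  [[2139070280009, -1690486662268], [1642171526854, -1297792358319]]
... * rho(a^-1) = [[-3, 2], [-2, 1]]  ->  [[-3036237515491, 2587653897750], [-2330929863924, 1986550695389]]
tr = -3036237515491 + 1986550695389 = -1049686820102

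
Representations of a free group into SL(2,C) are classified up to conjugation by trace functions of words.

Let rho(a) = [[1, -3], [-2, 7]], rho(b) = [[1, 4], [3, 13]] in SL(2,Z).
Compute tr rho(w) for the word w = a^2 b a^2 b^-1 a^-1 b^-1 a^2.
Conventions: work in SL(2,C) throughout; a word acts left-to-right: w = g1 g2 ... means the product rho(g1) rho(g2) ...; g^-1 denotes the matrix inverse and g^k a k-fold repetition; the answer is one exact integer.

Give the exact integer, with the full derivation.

749791941

rho(a) = [[1, -3], [-2, 7]]
... * rho(a) = [[1, -3], [-2, 7]]  ->  [[7, -24], [-16, 55]]
... * rho(b) = [[1, 4], [3, 13]]  ->  [[-65, -284], [149, 651]]
... * rho(a) = [[1, -3], [-2, 7]]  ->  [[503, -1793], [-1153, 4110]]
... * rho(a) = [[1, -3], [-2, 7]]  ->  [[4089, -14060], [-9373, 32229]]
... * rho(b^-1) = [[13, -4], [-3, 1]]  ->  [[95337, -30416], [-218536, 69721]]
... * rho(a^-1) = [[7, 3], [2, 1]]  ->  [[606527, 255595], [-1390310, -585887]]
... * rho(b^-1) = [[13, -4], [-3, 1]]  ->  [[7118066, -2170513], [-16316369, 4975353]]
... * rho(a) = [[1, -3], [-2, 7]]  ->  [[11459092, -36547789], [-26267075, 83776578]]
... * rho(a) = [[1, -3], [-2, 7]]  ->  [[84554670, -290211799], [-193820231, 665237271]]
tr = 84554670 + 665237271 = 749791941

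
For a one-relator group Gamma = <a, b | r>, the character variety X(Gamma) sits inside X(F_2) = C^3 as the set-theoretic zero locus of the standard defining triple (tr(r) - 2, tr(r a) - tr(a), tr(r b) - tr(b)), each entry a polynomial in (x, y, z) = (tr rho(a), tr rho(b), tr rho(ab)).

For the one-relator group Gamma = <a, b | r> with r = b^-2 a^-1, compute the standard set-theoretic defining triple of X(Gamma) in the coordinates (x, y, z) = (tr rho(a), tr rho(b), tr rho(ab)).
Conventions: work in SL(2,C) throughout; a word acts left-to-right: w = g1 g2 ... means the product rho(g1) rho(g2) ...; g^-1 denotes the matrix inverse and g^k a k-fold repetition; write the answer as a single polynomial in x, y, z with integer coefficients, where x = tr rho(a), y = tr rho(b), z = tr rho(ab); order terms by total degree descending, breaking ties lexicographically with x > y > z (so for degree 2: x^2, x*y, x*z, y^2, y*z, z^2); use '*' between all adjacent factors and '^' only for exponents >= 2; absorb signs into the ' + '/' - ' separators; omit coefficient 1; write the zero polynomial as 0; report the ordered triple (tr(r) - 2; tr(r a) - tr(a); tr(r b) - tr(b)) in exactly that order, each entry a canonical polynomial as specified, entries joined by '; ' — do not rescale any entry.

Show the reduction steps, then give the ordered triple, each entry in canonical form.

tr(a^-1) = tr(a) = x
tr(a^-1 b) = tr(b)*tr(a) - tr(b a)  (eliminate a^-1) = x*y - z
tr(a^-1 b^-1) = tr(a^-1)*tr(b) - tr(a^-1 b)  (eliminate b^-1) = z
tr(b^-2 a^-1) = tr(a^-1 b^-1)*tr(b) - tr(a^-1)  (eliminate b^-1) = y*z - x
tr(b^-2) = tr(b^-1)*tr(b) - tr(1)  (eliminate b^-1) = y^2 - 2
assemble the triple (tr(r) - 2; tr(r a) - x; tr(r b) - y)

y*z - x - 2; y^2 - x - 2; -y + z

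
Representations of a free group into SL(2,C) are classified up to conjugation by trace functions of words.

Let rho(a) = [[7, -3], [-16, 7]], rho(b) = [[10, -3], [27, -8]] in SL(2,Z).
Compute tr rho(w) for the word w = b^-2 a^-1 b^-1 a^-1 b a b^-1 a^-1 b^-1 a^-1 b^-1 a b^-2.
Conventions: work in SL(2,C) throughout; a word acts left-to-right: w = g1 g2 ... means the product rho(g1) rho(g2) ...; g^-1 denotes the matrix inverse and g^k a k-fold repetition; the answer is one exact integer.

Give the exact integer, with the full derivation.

-1710225268

rho(b^-1) = [[-8, 3], [-27, 10]]
... * rho(b^-1) = [[-8, 3], [-27, 10]]  ->  [[-17, 6], [-54, 19]]
... * rho(a^-1) = [[7, 3], [16, 7]]  ->  [[-23, -9], [-74, -29]]
... * rho(b^-1) = [[-8, 3], [-27, 10]]  ->  [[427, -159], [1375, -512]]
... * rho(a^-1) = [[7, 3], [16, 7]]  ->  [[445, 168], [1433, 541]]
... * rho(b) = [[10, -3], [27, -8]]  ->  [[8986, -2679], [28937, -8627]]
... * rho(a) = [[7, -3], [-16, 7]]  ->  [[105766, -45711], [340591, -147200]]
... * rho(b^-1) = [[-8, 3], [-27, 10]]  ->  [[388069, -139812], [1249672, -450227]]
... * rho(a^-1) = [[7, 3], [16, 7]]  ->  [[479491, 185523], [1544072, 597427]]
... * rho(b^-1) = [[-8, 3], [-27, 10]]  ->  [[-8845049, 3293703], [-28483105, 10606486]]
... * rho(a^-1) = [[7, 3], [16, 7]]  ->  [[-9216095, -3479226], [-29677959, -11203913]]
... * rho(b^-1) = [[-8, 3], [-27, 10]]  ->  [[167667862, -62440545], [539929323, -201073007]]
... * rho(a) = [[7, -3], [-16, 7]]  ->  [[2172723754, -940087401], [6996673373, -3027299018]]
... * rho(b^-1) = [[-8, 3], [-27, 10]]  ->  [[8000569795, -2882702748], [25763686502, -9282970061]]
... * rho(b^-1) = [[-8, 3], [-27, 10]]  ->  [[13828415836, -4825318095], [44530699631, -15538641104]]
tr = 13828415836 + -15538641104 = -1710225268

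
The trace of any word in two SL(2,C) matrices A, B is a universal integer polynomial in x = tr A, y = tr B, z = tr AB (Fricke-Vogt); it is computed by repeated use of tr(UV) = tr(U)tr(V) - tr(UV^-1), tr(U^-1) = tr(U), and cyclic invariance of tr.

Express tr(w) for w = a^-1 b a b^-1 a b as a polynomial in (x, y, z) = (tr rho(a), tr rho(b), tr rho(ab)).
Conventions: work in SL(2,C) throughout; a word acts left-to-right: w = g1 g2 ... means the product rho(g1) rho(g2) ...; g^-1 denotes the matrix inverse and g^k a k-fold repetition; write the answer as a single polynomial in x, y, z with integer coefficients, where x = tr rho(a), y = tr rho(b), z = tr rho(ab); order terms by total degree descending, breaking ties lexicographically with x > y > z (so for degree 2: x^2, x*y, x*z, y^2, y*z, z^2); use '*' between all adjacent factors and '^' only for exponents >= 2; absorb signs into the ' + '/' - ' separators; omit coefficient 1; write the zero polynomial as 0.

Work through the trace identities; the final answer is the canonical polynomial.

trace(b^2 a) = trace(b) trace(a b) - trace(a)   [square of b] = y*z - x
and trace(b^2) = trace(b) trace(b) - trace(1)   [square of b] = y^2 - 2
trace(b a^2 b) = trace(a) trace(b^2 a) - trace(b^2)   [square of a] = x*y*z - x^2 - y^2 + 2
trace(b a b a) = trace(a b) trace(a b) - trace(1)   [split at a repeated a] = z^2 - 2
and trace(b a^2 b a) = trace(a) trace(b a b a) - trace(b a b)   [square of a] = x*z^2 - y*z - x
trace(a b a^-1 b a) = trace(b a^2 b) trace(a) - trace(b a^2 b a)   [inverse elimination on a] = x^2*y*z - x^3 - x*y^2 - x*z^2 + y*z + 3*x
and trace(a b a) = trace(a) trace(b a) - trace(b)   [square of a] = x*z - y
and trace(b a b a b) = trace(b) trace(a b a b) - trace(a b a)   [square of b] = y*z^2 - x*z - y
next, trace(b a b a b a) = trace(a b) trace(a b a b) - trace(a^-1 b^-1)   [split at a repeated a] = z^3 - 3*z
trace(a b a^-1 b a b) = trace(b a b a b) trace(a) - trace(b a b a b a)   [inverse elimination on a] = x*y*z^2 - x^2*z - z^3 - x*y + 3*z
and trace(a^-1 b a b^-1 a b) = trace(a b a^-1 b a) trace(b) - trace(a b a^-1 b a b)   [inverse elimination on b] = x^2*y^2*z - x^3*y - x*y^3 - 2*x*y*z^2 + x^2*z + y^2*z + z^3 + 4*x*y - 3*z

x^2*y^2*z - x^3*y - x*y^3 - 2*x*y*z^2 + x^2*z + y^2*z + z^3 + 4*x*y - 3*z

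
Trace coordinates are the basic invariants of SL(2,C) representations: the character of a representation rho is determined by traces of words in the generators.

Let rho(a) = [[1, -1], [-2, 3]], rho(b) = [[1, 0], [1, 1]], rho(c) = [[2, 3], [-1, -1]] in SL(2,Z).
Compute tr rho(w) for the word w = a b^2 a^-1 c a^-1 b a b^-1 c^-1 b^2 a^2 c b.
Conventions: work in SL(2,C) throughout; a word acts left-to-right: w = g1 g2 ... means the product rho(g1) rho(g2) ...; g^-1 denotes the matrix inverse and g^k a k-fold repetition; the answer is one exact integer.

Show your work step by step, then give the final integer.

1024

rho(a) = [[1, -1], [-2, 3]]
... * rho(b) = [[1, 0], [1, 1]]  ->  [[0, -1], [1, 3]]
... * rho(b) = [[1, 0], [1, 1]]  ->  [[-1, -1], [4, 3]]
... * rho(a^-1) = [[3, 1], [2, 1]]  ->  [[-5, -2], [18, 7]]
... * rho(c) = [[2, 3], [-1, -1]]  ->  [[-8, -13], [29, 47]]
... * rho(a^-1) = [[3, 1], [2, 1]]  ->  [[-50, -21], [181, 76]]
... * rho(b) = [[1, 0], [1, 1]]  ->  [[-71, -21], [257, 76]]
... * rho(a) = [[1, -1], [-2, 3]]  ->  [[-29, 8], [105, -29]]
... * rho(b^-1) = [[1, 0], [-1, 1]]  ->  [[-37, 8], [134, -29]]
... * rho(c^-1) = [[-1, -3], [1, 2]]  ->  [[45, 127], [-163, -460]]
... * rho(b) = [[1, 0], [1, 1]]  ->  [[172, 127], [-623, -460]]
... * rho(b) = [[1, 0], [1, 1]]  ->  [[299, 127], [-1083, -460]]
... * rho(a) = [[1, -1], [-2, 3]]  ->  [[45, 82], [-163, -297]]
... * rho(a) = [[1, -1], [-2, 3]]  ->  [[-119, 201], [431, -728]]
... * rho(c) = [[2, 3], [-1, -1]]  ->  [[-439, -558], [1590, 2021]]
... * rho(b) = [[1, 0], [1, 1]]  ->  [[-997, -558], [3611, 2021]]
tr = -997 + 2021 = 1024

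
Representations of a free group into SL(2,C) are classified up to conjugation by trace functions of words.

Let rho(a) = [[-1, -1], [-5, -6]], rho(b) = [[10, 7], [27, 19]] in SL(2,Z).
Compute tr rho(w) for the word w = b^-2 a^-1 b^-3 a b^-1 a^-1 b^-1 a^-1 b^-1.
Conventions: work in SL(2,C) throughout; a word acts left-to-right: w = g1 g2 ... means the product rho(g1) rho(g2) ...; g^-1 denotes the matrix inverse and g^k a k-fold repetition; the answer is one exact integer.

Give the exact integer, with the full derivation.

rho(b^-1) = [[19, -7], [-27, 10]]
... * rho(b^-1) = [[19, -7], [-27, 10]]  ->  [[550, -203], [-783, 289]]
... * rho(a^-1) = [[-6, 1], [5, -1]]  ->  [[-4315, 753], [6143, -1072]]
... * rho(b^-1) = [[19, -7], [-27, 10]]  ->  [[-102316, 37735], [145661, -53721]]
... * rho(b^-1) = [[19, -7], [-27, 10]]  ->  [[-2962849, 1093562], [4218026, -1556837]]
... * rho(b^-1) = [[19, -7], [-27, 10]]  ->  [[-85820305, 31675563], [122177093, -45094552]]
... * rho(a) = [[-1, -1], [-5, -6]]  ->  [[-72557510, -104233073], [103295667, 148390219]]
... * rho(b^-1) = [[19, -7], [-27, 10]]  ->  [[1435700281, -534428160], [-2043918240, 760832521]]
... * rho(a^-1) = [[-6, 1], [5, -1]]  ->  [[-11286342486, 1970128441], [16067672045, -2804750761]]
... * rho(b^-1) = [[19, -7], [-27, 10]]  ->  [[-267633975141, 98705681812], [381014039402, -140521211925]]
... * rho(a^-1) = [[-6, 1], [5, -1]]  ->  [[2099332259906, -366339656953], [-2988690296037, 521535251327]]
... * rho(b^-1) = [[19, -7], [-27, 10]]  ->  [[49778483675945, -18358722388872], [-70866567410532, 26136184585529]]
tr = 49778483675945 + 26136184585529 = 75914668261474

75914668261474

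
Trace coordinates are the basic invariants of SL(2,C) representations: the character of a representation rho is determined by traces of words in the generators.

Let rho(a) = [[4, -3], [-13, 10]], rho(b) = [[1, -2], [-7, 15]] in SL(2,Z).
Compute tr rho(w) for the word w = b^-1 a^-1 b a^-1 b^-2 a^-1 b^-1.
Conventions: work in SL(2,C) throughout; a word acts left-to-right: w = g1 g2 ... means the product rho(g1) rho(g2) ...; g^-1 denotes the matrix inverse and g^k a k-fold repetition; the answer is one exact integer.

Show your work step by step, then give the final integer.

rho(b^-1) = [[15, 2], [7, 1]]
... * rho(a^-1) = [[10, 3], [13, 4]]  ->  [[176, 53], [83, 25]]
... * rho(b) = [[1, -2], [-7, 15]]  ->  [[-195, 443], [-92, 209]]
... * rho(a^-1) = [[10, 3], [13, 4]]  ->  [[3809, 1187], [1797, 560]]
... * rho(b^-1) = [[15, 2], [7, 1]]  ->  [[65444, 8805], [30875, 4154]]
... * rho(b^-1) = [[15, 2], [7, 1]]  ->  [[1043295, 139693], [492203, 65904]]
... * rho(a^-1) = [[10, 3], [13, 4]]  ->  [[12248959, 3688657], [5778782, 1740225]]
... * rho(b^-1) = [[15, 2], [7, 1]]  ->  [[209554984, 28186575], [98863305, 13297789]]
tr = 209554984 + 13297789 = 222852773

222852773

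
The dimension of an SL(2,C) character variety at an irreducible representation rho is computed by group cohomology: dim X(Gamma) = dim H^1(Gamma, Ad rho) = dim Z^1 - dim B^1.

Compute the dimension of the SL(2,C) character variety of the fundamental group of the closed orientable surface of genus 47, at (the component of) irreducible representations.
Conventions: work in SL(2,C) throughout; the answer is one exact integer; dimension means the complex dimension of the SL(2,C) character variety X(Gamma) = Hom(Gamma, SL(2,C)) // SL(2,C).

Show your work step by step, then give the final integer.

The genus-47 surface group: 2g = 94 generators, one relator prod [a_i, b_i].
Before the relator condition, cocycle space has dim 3*94 = 282.
d_2 is surjective at irreducible rho (its cokernel H^2 is dual to H^0 = 0), so dim Z^1 = 282 - 3 = 279.
dim B^1 = 3 (coboundaries, injective at irreducible rho).
Hence dim X = 279 - 3 = 276.

276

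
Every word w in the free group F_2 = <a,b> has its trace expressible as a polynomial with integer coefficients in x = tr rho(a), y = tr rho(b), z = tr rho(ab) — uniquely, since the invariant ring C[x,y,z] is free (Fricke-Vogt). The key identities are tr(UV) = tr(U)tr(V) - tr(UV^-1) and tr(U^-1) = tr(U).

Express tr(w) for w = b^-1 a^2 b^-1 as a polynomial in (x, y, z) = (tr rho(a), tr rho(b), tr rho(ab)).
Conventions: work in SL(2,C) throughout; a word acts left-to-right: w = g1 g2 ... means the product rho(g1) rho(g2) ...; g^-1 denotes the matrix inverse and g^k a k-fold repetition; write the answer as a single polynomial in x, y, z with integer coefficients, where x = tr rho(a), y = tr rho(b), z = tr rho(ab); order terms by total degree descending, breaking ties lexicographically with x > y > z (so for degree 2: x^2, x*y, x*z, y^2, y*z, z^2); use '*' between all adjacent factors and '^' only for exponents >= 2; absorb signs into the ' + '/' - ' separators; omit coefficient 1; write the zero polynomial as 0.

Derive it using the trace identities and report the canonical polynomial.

x^2*y^2 - x*y*z - x^2 - y^2 + 2

and trace(a^2) = trace(a) trace(a) - trace(1) = x^2 - 2
next, trace(a^2 b) = trace(a) trace(b a) - trace(b) = x*z - y
trace(a^2 b^-1) = trace(a^2) trace(b) - trace(a^2 b) = x^2*y - x*z - y
trace(b^-1 a^2 b^-1) = trace(a^2 b^-1) trace(b) - trace(a^2) = x^2*y^2 - x*y*z - x^2 - y^2 + 2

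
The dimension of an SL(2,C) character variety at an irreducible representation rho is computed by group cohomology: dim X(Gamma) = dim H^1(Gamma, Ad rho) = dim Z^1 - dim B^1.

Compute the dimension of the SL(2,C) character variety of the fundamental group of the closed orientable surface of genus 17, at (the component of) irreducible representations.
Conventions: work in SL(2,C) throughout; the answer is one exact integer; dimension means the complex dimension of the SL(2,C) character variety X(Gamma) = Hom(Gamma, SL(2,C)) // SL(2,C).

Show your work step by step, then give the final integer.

Gamma = pi_1(Sigma_17) = < a_1, b_1, ..., a_17, b_17 | prod [a_i, b_i] > has 2g = 34 generators and 1 relator.
Unconstrained cocycle data is one sl_2 vector per generator (102 dimensions), cut by the relator condition d_2(z) = 0.
d_2 is surjective at irreducible rho (its cokernel H^2 is dual to H^0 = 0), so dim Z^1 = 102 - 3 = 99.
Coboundaries contribute dim B^1 = 3 (injective at irreducible rho).
dim X = dim H^1 = 99 - 3 = 96.

96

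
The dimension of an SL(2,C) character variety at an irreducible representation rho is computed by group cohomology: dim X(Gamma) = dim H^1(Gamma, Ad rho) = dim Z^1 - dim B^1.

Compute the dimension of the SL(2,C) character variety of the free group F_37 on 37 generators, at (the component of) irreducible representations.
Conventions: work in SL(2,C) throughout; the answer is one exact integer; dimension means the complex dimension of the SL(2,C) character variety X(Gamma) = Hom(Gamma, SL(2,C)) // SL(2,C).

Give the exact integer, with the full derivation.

The free group F_37: 37 generators, no relators.
A cocycle picks one sl_2 vector per generator freely, giving dim Z^1 = 3*37 = 111.
At an irreducible rho the centralizer of the image in sl_2 is 0, so the coboundary map sl_2 -> Z^1 is injective: dim B^1 = 3.
dim H^1 = 111 - 3 = 108, which is dim X.

108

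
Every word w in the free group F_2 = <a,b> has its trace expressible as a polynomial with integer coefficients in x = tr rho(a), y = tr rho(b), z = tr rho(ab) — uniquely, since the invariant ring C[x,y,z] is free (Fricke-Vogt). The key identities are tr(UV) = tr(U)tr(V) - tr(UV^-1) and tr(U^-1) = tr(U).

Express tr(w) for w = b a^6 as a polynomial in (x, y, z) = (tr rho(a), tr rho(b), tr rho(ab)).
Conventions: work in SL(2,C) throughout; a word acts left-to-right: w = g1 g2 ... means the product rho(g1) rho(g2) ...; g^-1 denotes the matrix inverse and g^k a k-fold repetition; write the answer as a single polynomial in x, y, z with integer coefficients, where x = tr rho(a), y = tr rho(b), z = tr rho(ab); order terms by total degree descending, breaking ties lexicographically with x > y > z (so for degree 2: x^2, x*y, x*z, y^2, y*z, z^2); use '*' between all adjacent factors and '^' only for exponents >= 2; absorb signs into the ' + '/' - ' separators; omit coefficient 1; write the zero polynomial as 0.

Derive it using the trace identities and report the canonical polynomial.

x^5*z - x^4*y - 4*x^3*z + 3*x^2*y + 3*x*z - y

apply: trace(b a^2) = trace(a)*trace(b a) - trace(b) = x*z - y
use: trace(a^2 b a) = trace(a)*trace(b a^2) - trace(b a) = x^2*z - x*y - z
use: trace(a b a^3) = trace(a)*trace(a^2 b a) - trace(a^2 b) = x^3*z - x^2*y - 2*x*z + y
apply: trace(a b a^4) = trace(a)*trace(a b a^3) - trace(a b a^2) = x^4*z - x^3*y - 3*x^2*z + 2*x*y + z
use: trace(b a^6) = trace(a)*trace(a b a^4) - trace(a b a^3) = x^5*z - x^4*y - 4*x^3*z + 3*x^2*y + 3*x*z - y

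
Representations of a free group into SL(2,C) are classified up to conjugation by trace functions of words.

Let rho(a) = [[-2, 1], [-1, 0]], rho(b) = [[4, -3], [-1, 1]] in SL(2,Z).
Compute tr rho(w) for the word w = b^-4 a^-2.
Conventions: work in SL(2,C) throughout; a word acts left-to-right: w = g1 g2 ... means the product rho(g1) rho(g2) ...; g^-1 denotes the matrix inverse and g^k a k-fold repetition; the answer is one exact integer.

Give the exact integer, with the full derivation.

757

rho(b^-1) = [[1, 3], [1, 4]]
... * rho(b^-1) = [[1, 3], [1, 4]]  ->  [[4, 15], [5, 19]]
... * rho(b^-1) = [[1, 3], [1, 4]]  ->  [[19, 72], [24, 91]]
... * rho(b^-1) = [[1, 3], [1, 4]]  ->  [[91, 345], [115, 436]]
... * rho(a^-1) = [[0, -1], [1, -2]]  ->  [[345, -781], [436, -987]]
... * rho(a^-1) = [[0, -1], [1, -2]]  ->  [[-781, 1217], [-987, 1538]]
tr = -781 + 1538 = 757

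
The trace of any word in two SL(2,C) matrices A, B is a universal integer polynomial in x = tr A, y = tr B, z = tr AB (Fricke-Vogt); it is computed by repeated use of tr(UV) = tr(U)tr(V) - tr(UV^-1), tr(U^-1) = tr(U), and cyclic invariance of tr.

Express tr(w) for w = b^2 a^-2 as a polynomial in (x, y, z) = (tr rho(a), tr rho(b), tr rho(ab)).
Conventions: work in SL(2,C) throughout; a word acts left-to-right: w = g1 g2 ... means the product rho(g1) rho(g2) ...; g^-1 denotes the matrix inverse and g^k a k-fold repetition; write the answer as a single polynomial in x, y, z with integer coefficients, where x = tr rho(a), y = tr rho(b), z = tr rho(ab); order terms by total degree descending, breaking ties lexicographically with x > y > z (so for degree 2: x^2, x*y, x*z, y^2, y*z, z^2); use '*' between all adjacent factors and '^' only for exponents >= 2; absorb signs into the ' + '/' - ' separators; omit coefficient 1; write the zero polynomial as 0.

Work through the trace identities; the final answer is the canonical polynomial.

so tr(b^2) = tr(b)*tr(b) - tr(1) = y^2 - 2
tr(b^2 a) = tr(b)*tr(a b) - tr(a) = y*z - x
reduce: tr(b^2 a^-1) = tr(b^2)*tr(a) - tr(b^2 a) = x*y^2 - y*z - x
tr(b^2 a^-2) = tr(b^2 a^-1)*tr(a) - tr(b^2) = x^2*y^2 - x*y*z - x^2 - y^2 + 2

x^2*y^2 - x*y*z - x^2 - y^2 + 2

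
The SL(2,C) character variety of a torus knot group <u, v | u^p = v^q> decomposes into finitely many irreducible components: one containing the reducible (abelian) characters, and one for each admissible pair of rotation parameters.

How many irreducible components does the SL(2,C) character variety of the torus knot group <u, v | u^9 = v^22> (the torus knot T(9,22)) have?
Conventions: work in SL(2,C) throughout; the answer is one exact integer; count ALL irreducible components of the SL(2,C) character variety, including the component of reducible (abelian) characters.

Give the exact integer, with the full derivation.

For T(9,22): irreducibility forces the central element u^9 = v^22 to one of +I, -I.
On an irreducible component, tr(u) is locked at 2*cos(pi*alpha/9) for some alpha in 1..8, and tr(v) at 2*cos(pi*beta/22) for some beta in 1..21.
The two central values (-1)^alpha I and (-1)^beta I must be the same matrix, so alpha and beta share a parity.
Counting: 4 odd alphas x 11 odd betas + 4 even alphas x 10 even betas = 44 + 40 = 84.
components with irreducible characters: 84; plus the single component of reducible (abelian) characters: total 85.

85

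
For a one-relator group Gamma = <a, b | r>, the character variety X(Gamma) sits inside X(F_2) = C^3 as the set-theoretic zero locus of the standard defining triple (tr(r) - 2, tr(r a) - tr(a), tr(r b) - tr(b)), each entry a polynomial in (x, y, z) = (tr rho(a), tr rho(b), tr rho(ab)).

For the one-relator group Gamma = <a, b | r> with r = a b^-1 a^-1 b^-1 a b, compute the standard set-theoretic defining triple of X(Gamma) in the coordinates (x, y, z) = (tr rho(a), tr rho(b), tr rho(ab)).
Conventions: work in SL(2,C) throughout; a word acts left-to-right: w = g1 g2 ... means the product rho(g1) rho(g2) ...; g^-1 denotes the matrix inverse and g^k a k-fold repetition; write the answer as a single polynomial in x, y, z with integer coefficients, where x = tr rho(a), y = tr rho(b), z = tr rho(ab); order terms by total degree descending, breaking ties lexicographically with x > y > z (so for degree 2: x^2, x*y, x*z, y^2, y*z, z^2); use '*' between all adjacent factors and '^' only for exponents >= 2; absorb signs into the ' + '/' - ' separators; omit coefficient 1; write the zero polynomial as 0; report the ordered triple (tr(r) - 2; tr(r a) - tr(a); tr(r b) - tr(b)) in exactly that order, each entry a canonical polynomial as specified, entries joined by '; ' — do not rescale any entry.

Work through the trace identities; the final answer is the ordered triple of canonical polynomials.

next, trace(a b a) = trace(a)*trace(b a) - trace(b) = x*z - y
next, trace(b a b a) = trace(b a)*trace(b a) - trace(1)   [split at repeated b] = z^2 - 2
trace(b a b) = trace(b)*trace(a b) - trace(a) = y*z - x
trace(a b a b a) = trace(a)*trace(b a b a) - trace(b a b) = x*z^2 - y*z - x
and trace(a b a b a b) = trace(b a b a)*trace(b a) - trace(a b)   [split at repeated b] = z^3 - 3*z
trace(b^-1 a b a b a) = trace(a b a b a)*trace(b) - trace(a b a b a b) = x*y*z^2 - y^2*z - z^3 - x*y + 3*z
trace(a^-1 b^-1 a b a b) = trace(b^-1 a b a b)*trace(a) - trace(b^-1 a b a b a) = -x*y*z^2 + x^2*z + y^2*z + z^3 - 3*z
next, trace(a b^-1 a^-1 b^-1 a b) = trace(a^-1 b^-1 a b a)*trace(b) - trace(a^-1 b^-1 a b a b) = x*y*z^2 - x^2*z - y^2*z - z^3 + x*y + 3*z
and trace(b^-1 a b a) = trace(a b a)*trace(b) - trace(a b a b) = x*y*z - y^2 - z^2 + 2
and trace(a b a^2) = trace(a)*trace(a b a) - trace(a b) = x^2*z - x*y - z
next, trace(a^2) = trace(a)*trace(a) - trace(1) = x^2 - 2
and trace(b a^2 b) = trace(b)*trace(a^2 b) - trace(a^2) = x*y*z - x^2 - y^2 + 2
next, trace(a b a^2 b a) = trace(a)*trace(b a^2 b a) - trace(b a^2 b) = x^2*z^2 - 2*x*y*z + y^2 - 2
and trace(b a b a b) = trace(b)*trace(a b a b) - trace(a b a) = y*z^2 - x*z - y
next, trace(a b a^2 b a b) = trace(a)*trace(b a b a b a) - trace(b a b a b) = x*z^3 - y*z^2 - 2*x*z + y
trace(b^-1 a b a^2 b a) = trace(a b a^2 b a)*trace(b) - trace(a b a^2 b a b) = x^2*y*z^2 - 2*x*y^2*z - x*z^3 + y^3 + y*z^2 + 2*x*z - 3*y
next, trace(a^-1 b^-1 a b a^2 b) = trace(b^-1 a b a^2 b)*trace(a) - trace(b^-1 a b a^2 b a) = -x^2*y*z^2 + x^3*z + 2*x*y^2*z + x*z^3 - x^2*y - y^3 - y*z^2 - 3*x*z + 3*y
trace(a b^-1 a^-1 b^-1 a b a) = trace(a^-1 b^-1 a b a^2)*trace(b) - trace(a^-1 b^-1 a b a^2 b) = x^2*y*z^2 - x^3*z - x*y^2*z - x*z^3 + x^2*y + 3*x*z - y
trace(a b^2 a b^-1) = trace(a b^2 a)*trace(b) - trace(a b^2 a b)   [inverse elimination on b] = x*y^2*z - x^2*y - y^3 - y*z^2 + x*z + 3*y
next, trace(b^-1 a b^2 a b^-1) = trace(a b^2 a b^-1)*trace(b) - trace(a b^2 a)   [inverse elimination on b] = x*y^3*z - x^2*y^2 - y^4 - y^2*z^2 + x^2 + 4*y^2 - 2
and trace(a b^2 a^2) = trace(a)*trace(a b^2 a) - trace(a b^2)   [square of a] = x^2*y*z - x^3 - x*y^2 - y*z + 3*x
next, trace(b a b^2) = trace(b)*trace(b a b) - trace(b a)   [square of b] = y^2*z - x*y - z
trace(a b^2 a^2 b) = trace(a)*trace(b a b^2 a) - trace(b a b^2)   [square of a] = x*y*z^2 - x^2*z - y^2*z + z
next, trace(a b^-1 a b^2 a) = trace(a b^2 a^2)*trace(b) - trace(a b^2 a^2 b)   [inverse elimination on b] = x^2*y^2*z - x^3*y - x*y^3 - x*y*z^2 + x^2*z + 3*x*y - z
next, trace(a b^2 a b a) = trace(a)*trace(b^2 a b a) - trace(b^2 a b)   [square of a] = x*y*z^2 - x^2*z - y^2*z + z
and trace(a b^2 a b a b) = trace(b)*trace(a b a b a b) - trace(a b a b a)   [square of b] = y*z^3 - x*z^2 - 2*y*z + x
trace(a b^-1 a b^2 a b) = trace(a b^2 a b a)*trace(b) - trace(a b^2 a b a b)   [inverse elimination on b] = x*y^2*z^2 - x^2*y*z - y^3*z - y*z^3 + x*z^2 + 3*y*z - x
trace(b^-1 a b^2 a b^-1 a) = trace(a b^-1 a b^2 a)*trace(b) - trace(a b^-1 a b^2 a b)   [inverse elimination on b] = x^2*y^3*z - x^3*y^2 - x*y^4 - 2*x*y^2*z^2 + 2*x^2*y*z + y^3*z + y*z^3 + 3*x*y^2 - x*z^2 - 4*y*z + x
trace(a b^-1 a^-1 b^-1 a b^2) = trace(b^-1 a b^2 a b^-1)*trace(a) - trace(b^-1 a b^2 a b^-1 a)   [inverse elimination on a] = x*y^2*z^2 - 2*x^2*y*z - y^3*z - y*z^3 + x^3 + x*y^2 + x*z^2 + 4*y*z - 3*x
assemble the triple (trace(r) - 2; trace(r a) - x; trace(r b) - y)

x*y*z^2 - x^2*z - y^2*z - z^3 + x*y + 3*z - 2; x^2*y*z^2 - x^3*z - x*y^2*z - x*z^3 + x^2*y + 3*x*z - x - y; x*y^2*z^2 - 2*x^2*y*z - y^3*z - y*z^3 + x^3 + x*y^2 + x*z^2 + 4*y*z - 3*x - y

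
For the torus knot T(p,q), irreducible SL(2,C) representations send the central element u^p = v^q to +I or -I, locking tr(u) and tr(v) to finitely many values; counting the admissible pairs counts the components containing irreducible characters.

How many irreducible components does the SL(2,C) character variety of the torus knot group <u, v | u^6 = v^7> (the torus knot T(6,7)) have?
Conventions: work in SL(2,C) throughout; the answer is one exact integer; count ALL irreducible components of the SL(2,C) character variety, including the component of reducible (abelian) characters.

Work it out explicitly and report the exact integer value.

For T(6,7): irreducibility forces the central element u^6 = v^7 to one of +I, -I.
So on each irreducible component the traces are pinned: tr(u) = 2*cos(pi*alpha/6) with 1 <= alpha <= 5, tr(v) = 2*cos(pi*beta/7) with 1 <= beta <= 6.
Consistency of u^6 = (-1)^alpha I with v^7 = (-1)^beta I forces alpha = beta (mod 2).
Enumerate parity-matched pairs: 3*3 odd-odd plus 2*3 even-even gives 15.
That is 15 components of irreducible characters, and with the reducible (abelian) component the total is 16.

16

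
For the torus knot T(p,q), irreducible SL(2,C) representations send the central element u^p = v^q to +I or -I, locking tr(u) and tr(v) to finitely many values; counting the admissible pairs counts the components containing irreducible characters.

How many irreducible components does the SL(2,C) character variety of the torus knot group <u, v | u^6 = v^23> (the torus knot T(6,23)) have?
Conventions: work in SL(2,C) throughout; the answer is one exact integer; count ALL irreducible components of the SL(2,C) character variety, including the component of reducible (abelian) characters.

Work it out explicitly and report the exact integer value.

56

Gamma = < u, v | u^6 = v^23 > (torus knot T(6,23)); the central element u^6 = v^23 acts as +I or -I in any irreducible SL(2,C) representation.
So on each irreducible component the traces are pinned: tr(u) = 2*cos(pi*alpha/6) with 1 <= alpha <= 5, tr(v) = 2*cos(pi*beta/23) with 1 <= beta <= 22.
Consistency of u^6 = (-1)^alpha I with v^23 = (-1)^beta I forces alpha = beta (mod 2).
count pairs: odd alpha (3 choices) x odd beta (11), plus even alpha (2) x even beta (11): 3*11 + 2*11 = 55.
components with irreducible characters: 55; plus the single component of reducible (abelian) characters: total 56.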